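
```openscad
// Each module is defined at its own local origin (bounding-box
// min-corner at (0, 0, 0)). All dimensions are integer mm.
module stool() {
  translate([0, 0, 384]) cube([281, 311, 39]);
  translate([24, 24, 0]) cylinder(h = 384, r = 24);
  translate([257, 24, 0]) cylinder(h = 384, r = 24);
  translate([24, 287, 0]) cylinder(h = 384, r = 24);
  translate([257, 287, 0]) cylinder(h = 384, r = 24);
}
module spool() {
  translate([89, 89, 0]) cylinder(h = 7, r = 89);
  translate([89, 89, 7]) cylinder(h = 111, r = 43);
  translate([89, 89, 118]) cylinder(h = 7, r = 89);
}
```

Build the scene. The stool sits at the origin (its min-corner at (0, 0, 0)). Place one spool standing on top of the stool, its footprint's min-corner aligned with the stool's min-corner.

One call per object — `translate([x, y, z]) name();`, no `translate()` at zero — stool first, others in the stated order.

stool();
translate([0, 0, 423]) spool();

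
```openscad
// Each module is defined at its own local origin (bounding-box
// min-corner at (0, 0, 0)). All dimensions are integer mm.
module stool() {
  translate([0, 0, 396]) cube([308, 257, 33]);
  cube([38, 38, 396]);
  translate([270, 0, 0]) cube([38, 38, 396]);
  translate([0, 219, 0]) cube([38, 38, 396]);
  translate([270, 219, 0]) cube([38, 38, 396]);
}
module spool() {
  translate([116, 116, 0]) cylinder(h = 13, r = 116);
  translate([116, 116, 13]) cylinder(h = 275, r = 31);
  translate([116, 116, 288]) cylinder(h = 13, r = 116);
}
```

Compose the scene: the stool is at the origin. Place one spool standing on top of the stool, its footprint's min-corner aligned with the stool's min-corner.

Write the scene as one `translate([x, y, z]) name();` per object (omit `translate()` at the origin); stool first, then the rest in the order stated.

stool();
translate([0, 0, 429]) spool();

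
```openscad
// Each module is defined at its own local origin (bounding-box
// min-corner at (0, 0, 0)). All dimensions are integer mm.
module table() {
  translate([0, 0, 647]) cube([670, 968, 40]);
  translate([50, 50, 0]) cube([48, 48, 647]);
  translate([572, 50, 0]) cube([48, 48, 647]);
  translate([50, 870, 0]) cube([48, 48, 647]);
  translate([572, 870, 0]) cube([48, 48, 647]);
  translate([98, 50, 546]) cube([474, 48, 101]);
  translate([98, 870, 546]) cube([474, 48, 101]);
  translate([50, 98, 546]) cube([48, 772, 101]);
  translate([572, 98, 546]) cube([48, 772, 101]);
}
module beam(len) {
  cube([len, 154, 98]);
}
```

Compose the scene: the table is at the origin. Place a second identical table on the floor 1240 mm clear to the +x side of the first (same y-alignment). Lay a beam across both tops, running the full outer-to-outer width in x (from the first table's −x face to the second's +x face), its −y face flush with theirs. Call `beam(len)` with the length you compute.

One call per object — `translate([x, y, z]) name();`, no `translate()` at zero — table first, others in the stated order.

table();
translate([1910, 0, 0]) table();
translate([0, 0, 687]) beam(2580);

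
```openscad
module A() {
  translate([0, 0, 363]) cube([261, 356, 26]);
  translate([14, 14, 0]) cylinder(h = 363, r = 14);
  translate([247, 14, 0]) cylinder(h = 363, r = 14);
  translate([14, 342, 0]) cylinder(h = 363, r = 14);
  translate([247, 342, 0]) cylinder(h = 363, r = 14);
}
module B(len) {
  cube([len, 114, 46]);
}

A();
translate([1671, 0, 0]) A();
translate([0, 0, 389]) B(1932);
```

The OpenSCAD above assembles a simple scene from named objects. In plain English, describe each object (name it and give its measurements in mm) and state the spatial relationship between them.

A is a four-legged stool. The seat is a 261×356×26 mm slab whose top surface is at z = 389 mm; four round legs, each 28 mm in diameter, run from the floor (z = 0) to the underside of the seat, each leg's axis is inset half a diameter from the nearest pair of seat edges (so the leg's bounding box is flush with the corner).

B is a rectangular beam 1932 mm long (x), 114 mm deep (y), 46 mm thick (z).

The beam spans the tops of two stools placed 1410 mm apart, resting at z = 389 mm.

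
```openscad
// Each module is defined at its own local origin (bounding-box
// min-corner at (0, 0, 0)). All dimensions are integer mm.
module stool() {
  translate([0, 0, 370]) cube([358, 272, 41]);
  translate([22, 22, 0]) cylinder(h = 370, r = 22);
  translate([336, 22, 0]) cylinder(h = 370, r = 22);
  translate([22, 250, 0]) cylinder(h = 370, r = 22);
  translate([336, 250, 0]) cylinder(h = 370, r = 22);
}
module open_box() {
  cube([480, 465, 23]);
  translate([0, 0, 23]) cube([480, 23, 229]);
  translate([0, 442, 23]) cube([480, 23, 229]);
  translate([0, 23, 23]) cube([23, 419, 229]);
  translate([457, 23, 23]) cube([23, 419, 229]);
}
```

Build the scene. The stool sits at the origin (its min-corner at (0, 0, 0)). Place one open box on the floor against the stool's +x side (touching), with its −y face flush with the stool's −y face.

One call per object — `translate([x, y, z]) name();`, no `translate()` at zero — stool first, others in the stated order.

stool();
translate([358, 0, 0]) open_box();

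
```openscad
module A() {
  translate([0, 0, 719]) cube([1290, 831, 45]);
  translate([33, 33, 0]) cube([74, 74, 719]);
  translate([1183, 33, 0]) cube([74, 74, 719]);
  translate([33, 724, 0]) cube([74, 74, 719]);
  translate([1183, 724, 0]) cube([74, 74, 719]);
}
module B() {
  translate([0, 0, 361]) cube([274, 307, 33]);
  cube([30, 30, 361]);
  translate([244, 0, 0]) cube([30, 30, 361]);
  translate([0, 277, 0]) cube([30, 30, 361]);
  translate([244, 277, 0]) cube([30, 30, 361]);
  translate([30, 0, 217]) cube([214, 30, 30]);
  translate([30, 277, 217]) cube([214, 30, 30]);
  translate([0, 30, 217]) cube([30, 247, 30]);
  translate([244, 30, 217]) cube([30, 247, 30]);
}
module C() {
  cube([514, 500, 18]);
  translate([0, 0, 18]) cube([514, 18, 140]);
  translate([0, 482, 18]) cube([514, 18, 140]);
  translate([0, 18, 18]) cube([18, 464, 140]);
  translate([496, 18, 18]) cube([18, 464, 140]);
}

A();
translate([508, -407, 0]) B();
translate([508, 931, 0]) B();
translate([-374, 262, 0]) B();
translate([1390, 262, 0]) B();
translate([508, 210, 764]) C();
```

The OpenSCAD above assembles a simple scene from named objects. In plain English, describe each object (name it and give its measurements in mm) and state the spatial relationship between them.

A is a rectangular dining table. The top is 1290×831×45 mm with its upper surface at z = 764 mm. It stands on four 74×74 mm square legs, each inset 33 mm from the nearest pair of top edges, running from the floor to the underside of the top.

B is a four-legged stool. The seat is 274×307 mm, 33 mm thick, top at z = 394 mm. It stands on four square legs, each 30×30 mm in cross-section, from z = 0 to the seat underside, each flush with a corner of the seat. Four stretchers, 30 mm wide and 30 mm tall, connect adjacent legs with their undersides at z = 217 mm, each running between the inner faces of the legs it joins and aligned with the legs' outer faces on the other axis.

C is an open-topped rectangular box: outside dimensions 514×500×158 mm, with a uniform wall and base thickness of 18 mm. The base is a full 514×500 slab on the floor; four walls sit on top of the base. The front and back walls (the −y and +y sides) span the full width; the two side walls fit between them.

Four stools sit around the table at the −y, +y, −x, +x sides. The open box is on top of the table.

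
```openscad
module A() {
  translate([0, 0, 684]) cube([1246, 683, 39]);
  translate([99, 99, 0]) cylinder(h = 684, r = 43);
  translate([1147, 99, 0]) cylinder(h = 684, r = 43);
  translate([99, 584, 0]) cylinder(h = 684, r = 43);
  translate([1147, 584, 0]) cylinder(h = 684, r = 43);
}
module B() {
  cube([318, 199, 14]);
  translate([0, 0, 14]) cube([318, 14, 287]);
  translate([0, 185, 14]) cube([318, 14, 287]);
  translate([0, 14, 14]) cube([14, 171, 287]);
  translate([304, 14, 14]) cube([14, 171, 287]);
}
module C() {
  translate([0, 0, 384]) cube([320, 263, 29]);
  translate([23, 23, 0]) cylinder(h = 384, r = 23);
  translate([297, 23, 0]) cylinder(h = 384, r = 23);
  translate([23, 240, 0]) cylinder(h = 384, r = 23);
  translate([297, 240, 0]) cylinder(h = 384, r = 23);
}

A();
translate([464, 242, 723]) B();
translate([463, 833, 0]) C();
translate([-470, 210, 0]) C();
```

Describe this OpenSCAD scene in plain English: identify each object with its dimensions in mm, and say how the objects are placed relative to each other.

A is a rectangular dining table. The top is 1246×683×39 mm with its upper surface at z = 723 mm. It stands on four round legs of 86 mm diameter, each leg's bounding box inset 56 mm from the nearest pair of top edges, running from the floor to the underside of the top.

B is an open-topped rectangular box: outside dimensions 318×199×301 mm, with a uniform wall and base thickness of 14 mm. The base is a full 318×199 slab on the floor; four walls sit on top of the base. The front and back walls (the −y and +y sides) span the full width; the two side walls fit between them.

C is a four-legged stool. The seat is 320×263 mm, 29 mm thick, top at z = 413 mm. It stands on four round legs, each 46 mm in diameter, from z = 0 to the seat underside, each leg's axis is inset half a diameter from the nearest pair of seat edges (so the leg's bounding box is flush with the corner).

The open box is on top of the table, centred. Two stools sit around the table at the +y, −x sides.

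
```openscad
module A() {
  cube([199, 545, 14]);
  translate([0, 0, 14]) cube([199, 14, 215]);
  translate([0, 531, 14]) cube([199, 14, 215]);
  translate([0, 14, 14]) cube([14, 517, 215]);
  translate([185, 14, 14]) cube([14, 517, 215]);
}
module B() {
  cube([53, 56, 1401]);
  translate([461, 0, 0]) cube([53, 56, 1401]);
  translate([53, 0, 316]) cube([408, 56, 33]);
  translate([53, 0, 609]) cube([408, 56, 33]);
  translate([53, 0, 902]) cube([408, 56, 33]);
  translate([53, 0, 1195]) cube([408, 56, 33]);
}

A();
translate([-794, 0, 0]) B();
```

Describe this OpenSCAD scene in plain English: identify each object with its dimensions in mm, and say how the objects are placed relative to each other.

A is an open-topped rectangular box: outside dimensions 199×545×229 mm, with a uniform wall and base thickness of 14 mm. The base is a full 199×545 slab on the floor; four walls sit on top of the base. The front and back walls (the −y and +y sides) span the full width; the two side walls fit between them.

B is a straight ladder. Two 53×56 mm vertical rails, 1401 mm tall, stand 514 mm apart (outside-to-outside) with their front faces coplanar on the −y side. 4 rungs, each 56 mm deep and 33 mm tall, span between the inner faces of the rails, front faces flush with the rails. The lowest rung's underside is at z = 316 mm and rungs are spaced 293 mm apart (underside to underside).

The ladder is on the floor beside the open box on its −x side.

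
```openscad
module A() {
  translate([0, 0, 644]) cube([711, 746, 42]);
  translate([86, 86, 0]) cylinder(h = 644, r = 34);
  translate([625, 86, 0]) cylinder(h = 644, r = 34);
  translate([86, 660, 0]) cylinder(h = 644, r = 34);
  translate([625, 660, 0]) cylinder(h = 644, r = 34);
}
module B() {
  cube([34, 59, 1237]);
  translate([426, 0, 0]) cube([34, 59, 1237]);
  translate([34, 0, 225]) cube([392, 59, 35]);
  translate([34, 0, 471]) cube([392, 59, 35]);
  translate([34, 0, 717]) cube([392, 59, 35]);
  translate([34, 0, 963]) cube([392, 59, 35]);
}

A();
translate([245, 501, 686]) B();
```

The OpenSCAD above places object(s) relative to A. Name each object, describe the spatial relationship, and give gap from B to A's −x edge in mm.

A is a table. B is a ladder. The ladder is on top of the table. The gap from the ladder to the table's −x edge is 245 mm.

The ladder's min-x is at 245; the table's min-x is 0; gap = 245 mm.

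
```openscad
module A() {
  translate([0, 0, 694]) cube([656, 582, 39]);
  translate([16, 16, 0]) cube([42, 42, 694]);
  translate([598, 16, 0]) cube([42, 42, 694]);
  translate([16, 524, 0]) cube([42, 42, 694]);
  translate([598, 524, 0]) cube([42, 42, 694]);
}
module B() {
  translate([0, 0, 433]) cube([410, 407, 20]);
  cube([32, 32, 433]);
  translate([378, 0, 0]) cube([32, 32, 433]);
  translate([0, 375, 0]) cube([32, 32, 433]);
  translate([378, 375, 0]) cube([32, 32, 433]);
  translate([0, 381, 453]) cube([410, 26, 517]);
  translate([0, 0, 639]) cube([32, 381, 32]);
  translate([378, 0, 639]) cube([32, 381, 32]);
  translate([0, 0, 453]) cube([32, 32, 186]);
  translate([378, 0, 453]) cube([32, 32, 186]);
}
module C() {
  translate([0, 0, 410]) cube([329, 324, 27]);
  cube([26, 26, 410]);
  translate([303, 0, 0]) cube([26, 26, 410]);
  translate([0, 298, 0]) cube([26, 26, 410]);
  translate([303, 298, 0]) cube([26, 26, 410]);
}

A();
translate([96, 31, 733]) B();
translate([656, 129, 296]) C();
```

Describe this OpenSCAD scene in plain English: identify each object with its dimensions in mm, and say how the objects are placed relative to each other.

A is a table with a 656×582 mm rectangular top, 39 mm thick, top surface at z = 733 mm, supported by four 42×42 mm square legs, each inset 16 mm from the nearest pair of top edges, running from the floor.

B is a chair: 410×407 mm seat, 20 mm thick, top at z = 453 mm, on four 32 mm square corner legs flush with the seat edges. A 26 mm thick backrest slab spans the full seat width, extending 517 mm above the seat top, its back face flush with the seat's +y edge. Two armrests of 32×32 mm section run along each side from the seat's front edge to the front of the backrest, top faces 218 mm above the seat top and outer faces flush with the seat's x-edges; a 32×32 mm post under the front of each armrest stands on the seat at the front corner.

C is a four-legged stool. The seat is 329×324 mm, 27 mm thick, top at z = 437 mm. It stands on four square legs, each 26×26 mm in cross-section, from z = 0 to the seat underside, each flush with a corner of the seat.

The chair is on top of the table. The stool is beside the table with their tops flush at z = 733.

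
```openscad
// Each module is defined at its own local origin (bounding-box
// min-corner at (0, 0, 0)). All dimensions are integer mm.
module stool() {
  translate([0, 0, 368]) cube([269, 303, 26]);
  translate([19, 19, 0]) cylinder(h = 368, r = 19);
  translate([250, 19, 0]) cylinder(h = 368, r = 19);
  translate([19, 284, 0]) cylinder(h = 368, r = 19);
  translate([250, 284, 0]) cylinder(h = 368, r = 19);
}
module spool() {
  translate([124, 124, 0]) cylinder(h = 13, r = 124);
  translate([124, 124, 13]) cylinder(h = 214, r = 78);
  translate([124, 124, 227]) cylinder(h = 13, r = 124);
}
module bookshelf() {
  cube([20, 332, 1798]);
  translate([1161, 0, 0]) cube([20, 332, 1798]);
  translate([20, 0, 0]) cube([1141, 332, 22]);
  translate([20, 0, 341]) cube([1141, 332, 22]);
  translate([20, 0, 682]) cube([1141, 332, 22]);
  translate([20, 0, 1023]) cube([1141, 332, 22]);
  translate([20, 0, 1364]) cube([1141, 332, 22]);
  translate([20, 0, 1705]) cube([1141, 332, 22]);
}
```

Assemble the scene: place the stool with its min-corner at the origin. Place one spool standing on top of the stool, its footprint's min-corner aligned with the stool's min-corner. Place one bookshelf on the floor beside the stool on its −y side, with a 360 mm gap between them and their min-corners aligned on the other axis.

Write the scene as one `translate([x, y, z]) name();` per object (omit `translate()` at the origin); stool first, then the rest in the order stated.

stool();
translate([0, 0, 394]) spool();
translate([0, -692, 0]) bookshelf();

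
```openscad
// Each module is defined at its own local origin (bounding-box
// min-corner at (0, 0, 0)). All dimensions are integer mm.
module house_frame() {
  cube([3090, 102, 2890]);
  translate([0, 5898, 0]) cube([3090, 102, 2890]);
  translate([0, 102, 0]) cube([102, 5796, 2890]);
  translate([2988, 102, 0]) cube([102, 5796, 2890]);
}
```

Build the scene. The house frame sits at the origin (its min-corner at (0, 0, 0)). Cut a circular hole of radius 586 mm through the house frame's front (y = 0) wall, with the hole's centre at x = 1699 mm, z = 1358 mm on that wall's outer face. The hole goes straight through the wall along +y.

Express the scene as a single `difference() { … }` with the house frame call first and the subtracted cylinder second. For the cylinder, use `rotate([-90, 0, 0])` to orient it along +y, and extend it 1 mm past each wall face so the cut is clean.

difference() {
  house_frame();
  translate([1699, -1, 1358]) rotate([-90, 0, 0]) cylinder(h = 104, r = 586);
}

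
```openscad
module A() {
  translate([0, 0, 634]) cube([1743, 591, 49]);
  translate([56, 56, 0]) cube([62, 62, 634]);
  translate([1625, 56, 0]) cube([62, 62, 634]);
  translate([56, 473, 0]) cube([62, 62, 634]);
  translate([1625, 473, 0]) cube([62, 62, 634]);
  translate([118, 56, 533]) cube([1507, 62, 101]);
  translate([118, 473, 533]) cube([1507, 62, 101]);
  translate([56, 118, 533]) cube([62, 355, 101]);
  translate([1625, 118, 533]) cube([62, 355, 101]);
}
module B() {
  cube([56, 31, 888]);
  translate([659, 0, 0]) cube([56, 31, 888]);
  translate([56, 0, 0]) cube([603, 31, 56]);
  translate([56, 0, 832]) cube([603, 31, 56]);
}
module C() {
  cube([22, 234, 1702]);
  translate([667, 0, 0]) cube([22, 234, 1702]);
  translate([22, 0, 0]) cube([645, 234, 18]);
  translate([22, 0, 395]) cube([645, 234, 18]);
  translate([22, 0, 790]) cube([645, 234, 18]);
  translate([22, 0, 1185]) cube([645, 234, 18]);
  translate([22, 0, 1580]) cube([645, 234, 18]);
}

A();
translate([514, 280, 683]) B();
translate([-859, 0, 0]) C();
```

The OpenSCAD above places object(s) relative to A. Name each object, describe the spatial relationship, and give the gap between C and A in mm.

The bookshelf's nearest face is 170 mm from the table's −x face.

A is a table. B is a picture frame. C is a bookshelf. The picture frame is on top of the table, centred. The bookshelf is on the floor beside the table on its −x side. The gap between the bookshelf and the table is 170 mm.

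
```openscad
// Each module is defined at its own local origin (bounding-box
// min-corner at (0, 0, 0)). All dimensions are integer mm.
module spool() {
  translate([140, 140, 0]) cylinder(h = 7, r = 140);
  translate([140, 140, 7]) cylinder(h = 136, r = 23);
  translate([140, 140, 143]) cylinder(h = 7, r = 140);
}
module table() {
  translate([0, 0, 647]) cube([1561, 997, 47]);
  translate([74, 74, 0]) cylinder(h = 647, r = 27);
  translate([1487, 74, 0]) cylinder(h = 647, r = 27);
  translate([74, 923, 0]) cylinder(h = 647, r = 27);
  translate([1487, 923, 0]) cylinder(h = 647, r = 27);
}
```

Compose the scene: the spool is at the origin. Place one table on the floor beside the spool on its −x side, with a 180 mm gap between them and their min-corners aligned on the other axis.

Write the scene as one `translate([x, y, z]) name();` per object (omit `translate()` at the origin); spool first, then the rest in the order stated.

spool();
translate([-1741, 0, 0]) table();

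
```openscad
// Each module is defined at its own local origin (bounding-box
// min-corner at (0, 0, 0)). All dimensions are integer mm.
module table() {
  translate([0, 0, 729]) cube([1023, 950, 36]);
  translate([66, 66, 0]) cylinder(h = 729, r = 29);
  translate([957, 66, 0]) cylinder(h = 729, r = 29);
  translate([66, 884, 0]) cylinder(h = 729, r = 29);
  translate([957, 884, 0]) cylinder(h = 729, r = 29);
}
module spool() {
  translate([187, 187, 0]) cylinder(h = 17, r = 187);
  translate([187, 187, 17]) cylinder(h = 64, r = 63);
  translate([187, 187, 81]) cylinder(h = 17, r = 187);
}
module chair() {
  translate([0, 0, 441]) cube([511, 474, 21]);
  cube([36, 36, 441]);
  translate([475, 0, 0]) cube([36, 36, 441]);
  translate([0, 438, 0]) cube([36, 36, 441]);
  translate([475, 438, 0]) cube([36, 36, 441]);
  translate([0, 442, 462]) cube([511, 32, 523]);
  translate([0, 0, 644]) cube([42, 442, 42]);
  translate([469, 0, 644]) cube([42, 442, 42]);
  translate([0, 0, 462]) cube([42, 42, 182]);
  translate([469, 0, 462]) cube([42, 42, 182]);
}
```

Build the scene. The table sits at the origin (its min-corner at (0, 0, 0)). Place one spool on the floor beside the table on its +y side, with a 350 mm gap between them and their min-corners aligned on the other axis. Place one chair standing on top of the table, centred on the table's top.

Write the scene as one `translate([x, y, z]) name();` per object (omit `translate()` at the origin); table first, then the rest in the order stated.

table();
translate([0, 1300, 0]) spool();
translate([256, 238, 765]) chair();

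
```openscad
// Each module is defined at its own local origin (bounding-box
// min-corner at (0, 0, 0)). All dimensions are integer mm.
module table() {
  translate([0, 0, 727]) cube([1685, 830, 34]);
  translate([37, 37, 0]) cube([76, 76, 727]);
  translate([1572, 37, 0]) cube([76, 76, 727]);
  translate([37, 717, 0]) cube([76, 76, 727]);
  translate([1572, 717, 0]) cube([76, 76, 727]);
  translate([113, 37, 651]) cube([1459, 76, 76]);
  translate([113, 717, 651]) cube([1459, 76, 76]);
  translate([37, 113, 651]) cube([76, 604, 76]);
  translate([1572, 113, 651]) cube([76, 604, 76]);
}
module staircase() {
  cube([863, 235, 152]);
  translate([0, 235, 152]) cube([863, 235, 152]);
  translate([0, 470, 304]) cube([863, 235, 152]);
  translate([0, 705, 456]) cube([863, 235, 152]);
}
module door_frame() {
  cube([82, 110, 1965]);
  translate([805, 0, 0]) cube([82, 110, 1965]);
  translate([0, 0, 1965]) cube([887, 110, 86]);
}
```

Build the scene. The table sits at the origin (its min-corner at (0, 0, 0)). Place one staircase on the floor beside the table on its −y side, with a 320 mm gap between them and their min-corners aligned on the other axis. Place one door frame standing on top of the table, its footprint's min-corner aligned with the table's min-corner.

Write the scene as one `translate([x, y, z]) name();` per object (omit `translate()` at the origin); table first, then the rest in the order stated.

table();
translate([0, -1260, 0]) staircase();
translate([0, 0, 761]) door_frame();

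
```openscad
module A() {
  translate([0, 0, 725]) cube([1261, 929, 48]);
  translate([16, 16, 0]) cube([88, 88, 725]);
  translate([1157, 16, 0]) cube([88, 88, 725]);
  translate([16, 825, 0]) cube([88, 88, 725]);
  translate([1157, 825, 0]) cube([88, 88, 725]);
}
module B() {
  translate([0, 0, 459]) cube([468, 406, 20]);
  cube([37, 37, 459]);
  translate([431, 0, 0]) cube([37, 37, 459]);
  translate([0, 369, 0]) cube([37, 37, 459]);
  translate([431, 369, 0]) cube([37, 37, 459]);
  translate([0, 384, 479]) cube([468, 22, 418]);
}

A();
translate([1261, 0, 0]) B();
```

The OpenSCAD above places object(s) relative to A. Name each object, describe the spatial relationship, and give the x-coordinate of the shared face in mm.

The table's +x face and the chair's −x face are both at x = 1261 mm.

A is a table. B is a chair. The chair is against the table's +x side, with their −y faces flush. The x-coordinate of the shared face is 1261 mm.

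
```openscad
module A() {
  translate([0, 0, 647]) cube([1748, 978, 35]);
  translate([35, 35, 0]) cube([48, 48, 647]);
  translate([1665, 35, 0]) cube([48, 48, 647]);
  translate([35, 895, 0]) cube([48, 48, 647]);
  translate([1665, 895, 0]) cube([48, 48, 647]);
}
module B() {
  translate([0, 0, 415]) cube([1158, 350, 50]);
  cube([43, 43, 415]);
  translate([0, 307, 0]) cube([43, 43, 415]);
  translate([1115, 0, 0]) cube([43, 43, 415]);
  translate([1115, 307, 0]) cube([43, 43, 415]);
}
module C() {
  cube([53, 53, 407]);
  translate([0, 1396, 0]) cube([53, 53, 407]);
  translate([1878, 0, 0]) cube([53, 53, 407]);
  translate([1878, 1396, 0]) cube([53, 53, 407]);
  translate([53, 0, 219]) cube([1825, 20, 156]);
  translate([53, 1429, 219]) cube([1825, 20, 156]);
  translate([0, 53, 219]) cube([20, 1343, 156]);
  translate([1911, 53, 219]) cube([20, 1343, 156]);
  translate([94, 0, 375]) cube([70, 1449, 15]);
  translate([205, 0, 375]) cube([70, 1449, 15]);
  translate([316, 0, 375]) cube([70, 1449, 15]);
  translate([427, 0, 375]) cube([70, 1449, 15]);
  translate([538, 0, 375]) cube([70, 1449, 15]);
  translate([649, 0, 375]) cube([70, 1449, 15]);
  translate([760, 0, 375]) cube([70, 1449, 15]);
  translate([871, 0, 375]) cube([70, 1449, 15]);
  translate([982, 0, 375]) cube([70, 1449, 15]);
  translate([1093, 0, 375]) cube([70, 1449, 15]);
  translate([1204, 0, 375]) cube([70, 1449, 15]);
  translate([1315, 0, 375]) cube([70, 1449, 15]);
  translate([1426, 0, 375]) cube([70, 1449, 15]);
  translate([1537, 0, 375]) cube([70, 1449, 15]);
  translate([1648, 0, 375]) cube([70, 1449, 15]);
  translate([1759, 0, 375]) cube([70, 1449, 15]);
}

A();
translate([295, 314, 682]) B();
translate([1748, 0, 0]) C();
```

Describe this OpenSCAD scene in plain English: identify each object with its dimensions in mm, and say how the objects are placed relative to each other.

A is a table with a 1748×978 mm rectangular top, 35 mm thick, top surface at z = 682 mm, supported by four 48×48 mm square legs, each inset 35 mm from the nearest pair of top edges, running from the floor.

B is a bench: a 1158×350 mm seat slab, 50 mm thick, top at z = 465 mm, on four 43×43 mm square legs flush with the seat corners and standing on z = 0.

C is a bed frame 1931 mm long (x) by 1449 mm wide (y). Four 53×53 mm corner posts, 407 mm tall, at the corners of the footprint. Four rails of 20 mm thickness and 156 mm height run between adjacent posts with their undersides at z = 219 mm, their outer faces flush with the outside of the frame (the two x-running rails run between the posts' inner faces; the two y-running rails run between the posts' inner faces). 16 slats, each 70 mm wide (x) and 15 mm thick, lie across the top of the two x-running rails, running the full 1449 mm width of the frame in y; the slats are evenly spaced along x between the inner faces of the end posts with equal gaps (rounded down to the nearest mm) at the −x end and between each pair — any rounding remainder accumulates at the +x end.

The bench is on top of the table, centred. The bed frame is against the table's +x side, with their −y faces flush.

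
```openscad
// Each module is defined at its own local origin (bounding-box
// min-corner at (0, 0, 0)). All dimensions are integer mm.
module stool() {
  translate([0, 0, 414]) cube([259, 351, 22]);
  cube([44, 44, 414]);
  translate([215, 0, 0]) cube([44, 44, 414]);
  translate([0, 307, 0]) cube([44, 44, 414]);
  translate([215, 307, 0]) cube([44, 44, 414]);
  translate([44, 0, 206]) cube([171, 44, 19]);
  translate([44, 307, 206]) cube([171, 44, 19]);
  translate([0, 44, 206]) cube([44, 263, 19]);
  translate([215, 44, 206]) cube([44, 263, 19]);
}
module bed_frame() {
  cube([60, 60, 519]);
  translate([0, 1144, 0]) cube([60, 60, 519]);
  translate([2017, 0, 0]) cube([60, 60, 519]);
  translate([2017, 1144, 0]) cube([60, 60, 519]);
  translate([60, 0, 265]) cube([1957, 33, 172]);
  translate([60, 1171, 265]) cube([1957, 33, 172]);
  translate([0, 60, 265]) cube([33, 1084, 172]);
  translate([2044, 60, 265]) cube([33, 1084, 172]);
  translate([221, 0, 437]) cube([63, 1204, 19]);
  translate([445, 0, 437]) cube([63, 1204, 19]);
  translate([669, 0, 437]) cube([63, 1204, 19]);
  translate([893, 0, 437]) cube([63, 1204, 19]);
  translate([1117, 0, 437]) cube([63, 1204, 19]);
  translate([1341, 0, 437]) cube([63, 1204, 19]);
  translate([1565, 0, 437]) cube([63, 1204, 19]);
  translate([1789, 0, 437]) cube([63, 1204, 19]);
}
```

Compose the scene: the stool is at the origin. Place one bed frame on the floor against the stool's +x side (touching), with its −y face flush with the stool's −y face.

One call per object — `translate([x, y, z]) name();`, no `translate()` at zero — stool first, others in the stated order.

stool();
translate([259, 0, 0]) bed_frame();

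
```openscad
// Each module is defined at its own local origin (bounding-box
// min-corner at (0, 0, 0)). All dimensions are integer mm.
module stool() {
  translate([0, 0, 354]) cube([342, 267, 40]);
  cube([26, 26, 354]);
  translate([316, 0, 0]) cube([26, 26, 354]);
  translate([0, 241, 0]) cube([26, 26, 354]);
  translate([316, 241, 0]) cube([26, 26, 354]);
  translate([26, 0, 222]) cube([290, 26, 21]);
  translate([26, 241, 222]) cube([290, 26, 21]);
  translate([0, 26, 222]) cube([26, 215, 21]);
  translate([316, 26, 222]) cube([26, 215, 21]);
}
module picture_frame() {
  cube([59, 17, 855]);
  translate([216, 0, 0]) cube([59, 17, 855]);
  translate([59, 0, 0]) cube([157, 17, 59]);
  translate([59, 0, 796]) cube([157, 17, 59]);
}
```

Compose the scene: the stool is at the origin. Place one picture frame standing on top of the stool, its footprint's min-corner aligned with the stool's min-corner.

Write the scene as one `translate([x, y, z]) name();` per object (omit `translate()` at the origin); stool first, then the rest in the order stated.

stool();
translate([0, 0, 394]) picture_frame();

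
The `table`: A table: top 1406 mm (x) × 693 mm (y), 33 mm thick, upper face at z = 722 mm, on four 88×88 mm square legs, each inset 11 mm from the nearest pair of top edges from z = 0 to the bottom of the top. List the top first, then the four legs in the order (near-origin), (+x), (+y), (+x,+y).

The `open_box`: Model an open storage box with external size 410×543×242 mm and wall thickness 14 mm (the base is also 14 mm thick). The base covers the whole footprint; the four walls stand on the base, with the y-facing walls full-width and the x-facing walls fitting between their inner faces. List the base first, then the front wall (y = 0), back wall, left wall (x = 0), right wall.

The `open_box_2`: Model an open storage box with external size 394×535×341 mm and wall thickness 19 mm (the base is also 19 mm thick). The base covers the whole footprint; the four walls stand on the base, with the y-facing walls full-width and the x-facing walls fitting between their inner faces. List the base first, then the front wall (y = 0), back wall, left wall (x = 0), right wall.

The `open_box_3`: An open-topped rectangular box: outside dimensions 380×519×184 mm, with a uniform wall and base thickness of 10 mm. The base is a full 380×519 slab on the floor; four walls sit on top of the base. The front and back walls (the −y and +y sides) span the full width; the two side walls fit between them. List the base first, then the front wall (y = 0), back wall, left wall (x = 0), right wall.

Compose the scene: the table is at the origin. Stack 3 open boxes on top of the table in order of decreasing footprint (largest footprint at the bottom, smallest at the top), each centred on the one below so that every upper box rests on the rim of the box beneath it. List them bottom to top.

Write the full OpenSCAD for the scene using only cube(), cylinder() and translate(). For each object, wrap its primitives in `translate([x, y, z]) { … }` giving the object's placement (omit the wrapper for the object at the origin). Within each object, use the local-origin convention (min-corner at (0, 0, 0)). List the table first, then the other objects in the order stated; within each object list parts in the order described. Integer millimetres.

translate([0, 0, 689]) cube([1406, 693, 33]);
translate([11, 11, 0]) cube([88, 88, 689]);
translate([1307, 11, 0]) cube([88, 88, 689]);
translate([11, 594, 0]) cube([88, 88, 689]);
translate([1307, 594, 0]) cube([88, 88, 689]);
translate([498, 75, 722]) {
  cube([410, 543, 14]);
  translate([0, 0, 14]) cube([410, 14, 228]);
  translate([0, 529, 14]) cube([410, 14, 228]);
  translate([0, 14, 14]) cube([14, 515, 228]);
  translate([396, 14, 14]) cube([14, 515, 228]);
}
translate([506, 79, 964]) {
  cube([394, 535, 19]);
  translate([0, 0, 19]) cube([394, 19, 322]);
  translate([0, 516, 19]) cube([394, 19, 322]);
  translate([0, 19, 19]) cube([19, 497, 322]);
  translate([375, 19, 19]) cube([19, 497, 322]);
}
translate([513, 87, 1305]) {
  cube([380, 519, 10]);
  translate([0, 0, 10]) cube([380, 10, 174]);
  translate([0, 509, 10]) cube([380, 10, 174]);
  translate([0, 10, 10]) cube([10, 499, 174]);
  translate([370, 10, 10]) cube([10, 499, 174]);
}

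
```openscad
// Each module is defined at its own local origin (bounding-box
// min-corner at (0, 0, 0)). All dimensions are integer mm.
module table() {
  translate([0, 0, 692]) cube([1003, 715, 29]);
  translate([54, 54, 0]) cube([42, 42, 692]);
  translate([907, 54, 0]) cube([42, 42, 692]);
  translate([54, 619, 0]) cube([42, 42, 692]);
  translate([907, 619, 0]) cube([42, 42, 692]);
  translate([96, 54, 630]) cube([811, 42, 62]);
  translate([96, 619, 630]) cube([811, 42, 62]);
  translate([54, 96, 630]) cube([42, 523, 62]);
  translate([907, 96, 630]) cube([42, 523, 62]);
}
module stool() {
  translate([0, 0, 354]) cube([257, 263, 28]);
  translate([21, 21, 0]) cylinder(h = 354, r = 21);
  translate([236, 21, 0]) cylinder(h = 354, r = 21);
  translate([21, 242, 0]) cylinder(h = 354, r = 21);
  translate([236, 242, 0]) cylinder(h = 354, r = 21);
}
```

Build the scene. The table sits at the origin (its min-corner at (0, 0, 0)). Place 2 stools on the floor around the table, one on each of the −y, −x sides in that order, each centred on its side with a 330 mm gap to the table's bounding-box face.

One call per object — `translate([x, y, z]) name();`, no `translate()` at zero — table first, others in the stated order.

table();
translate([373, -593, 0]) stool();
translate([-587, 226, 0]) stool();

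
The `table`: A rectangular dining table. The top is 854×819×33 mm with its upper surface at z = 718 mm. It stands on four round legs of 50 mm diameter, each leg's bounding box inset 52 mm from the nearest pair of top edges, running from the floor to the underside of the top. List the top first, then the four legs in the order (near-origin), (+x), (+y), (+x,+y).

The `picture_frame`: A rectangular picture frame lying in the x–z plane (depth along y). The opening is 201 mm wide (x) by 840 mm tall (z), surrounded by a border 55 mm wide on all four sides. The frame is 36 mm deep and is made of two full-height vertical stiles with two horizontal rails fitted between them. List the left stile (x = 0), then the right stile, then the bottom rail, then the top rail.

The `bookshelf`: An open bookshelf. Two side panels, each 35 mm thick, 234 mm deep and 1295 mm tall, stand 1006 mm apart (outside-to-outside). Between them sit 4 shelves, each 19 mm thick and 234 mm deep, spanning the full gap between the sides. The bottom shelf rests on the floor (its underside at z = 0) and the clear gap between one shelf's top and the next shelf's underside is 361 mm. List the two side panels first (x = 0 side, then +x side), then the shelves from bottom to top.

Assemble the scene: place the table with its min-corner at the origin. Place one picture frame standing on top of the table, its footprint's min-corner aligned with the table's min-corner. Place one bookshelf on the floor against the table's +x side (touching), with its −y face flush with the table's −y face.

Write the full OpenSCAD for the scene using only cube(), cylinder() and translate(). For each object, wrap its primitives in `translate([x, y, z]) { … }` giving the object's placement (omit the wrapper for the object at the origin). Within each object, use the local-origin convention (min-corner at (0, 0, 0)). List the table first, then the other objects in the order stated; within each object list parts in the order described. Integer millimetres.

translate([0, 0, 685]) cube([854, 819, 33]);
translate([77, 77, 0]) cylinder(h = 685, r = 25);
translate([777, 77, 0]) cylinder(h = 685, r = 25);
translate([77, 742, 0]) cylinder(h = 685, r = 25);
translate([777, 742, 0]) cylinder(h = 685, r = 25);
translate([0, 0, 718]) {
  cube([55, 36, 950]);
  translate([256, 0, 0]) cube([55, 36, 950]);
  translate([55, 0, 0]) cube([201, 36, 55]);
  translate([55, 0, 895]) cube([201, 36, 55]);
}
translate([854, 0, 0]) {
  cube([35, 234, 1295]);
  translate([971, 0, 0]) cube([35, 234, 1295]);
  translate([35, 0, 0]) cube([936, 234, 19]);
  translate([35, 0, 380]) cube([936, 234, 19]);
  translate([35, 0, 760]) cube([936, 234, 19]);
  translate([35, 0, 1140]) cube([936, 234, 19]);
}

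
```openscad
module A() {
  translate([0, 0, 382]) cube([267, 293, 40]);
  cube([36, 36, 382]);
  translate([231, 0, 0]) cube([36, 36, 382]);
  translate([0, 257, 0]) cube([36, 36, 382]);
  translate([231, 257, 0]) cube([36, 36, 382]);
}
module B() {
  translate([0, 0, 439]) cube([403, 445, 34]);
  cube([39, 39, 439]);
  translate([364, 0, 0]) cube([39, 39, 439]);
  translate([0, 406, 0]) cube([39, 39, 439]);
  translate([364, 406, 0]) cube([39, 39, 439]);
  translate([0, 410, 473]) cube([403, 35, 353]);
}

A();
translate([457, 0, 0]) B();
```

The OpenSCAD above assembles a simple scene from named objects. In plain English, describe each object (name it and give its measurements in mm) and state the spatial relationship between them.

A is a simple wooden stool: a rectangular seat 267 mm (x) by 293 mm (y), 40 mm thick, top face at z = 422 mm, on four square legs, each 36×36 mm in cross-section. The legs rest on z = 0, each flush with a corner of the seat.

B is a chair: 403×445 mm seat, 34 mm thick, top at z = 473 mm, on four 39 mm square corner legs flush with the seat edges. A 35 mm thick backrest slab spans the full seat width, extending 353 mm above the seat top, its back face flush with the seat's +y edge.

The chair is on the floor beside the stool on its +x side.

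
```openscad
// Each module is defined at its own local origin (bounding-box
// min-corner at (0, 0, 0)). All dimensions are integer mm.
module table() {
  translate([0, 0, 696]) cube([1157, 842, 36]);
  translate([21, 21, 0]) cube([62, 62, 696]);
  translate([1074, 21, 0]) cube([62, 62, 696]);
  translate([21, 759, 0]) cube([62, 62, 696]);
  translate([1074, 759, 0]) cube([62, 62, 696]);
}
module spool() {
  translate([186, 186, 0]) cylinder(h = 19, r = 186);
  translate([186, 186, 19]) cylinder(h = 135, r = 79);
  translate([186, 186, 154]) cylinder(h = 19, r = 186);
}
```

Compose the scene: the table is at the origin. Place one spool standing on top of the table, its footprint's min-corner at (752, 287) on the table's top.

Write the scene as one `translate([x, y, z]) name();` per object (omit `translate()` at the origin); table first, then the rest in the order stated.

table();
translate([752, 287, 732]) spool();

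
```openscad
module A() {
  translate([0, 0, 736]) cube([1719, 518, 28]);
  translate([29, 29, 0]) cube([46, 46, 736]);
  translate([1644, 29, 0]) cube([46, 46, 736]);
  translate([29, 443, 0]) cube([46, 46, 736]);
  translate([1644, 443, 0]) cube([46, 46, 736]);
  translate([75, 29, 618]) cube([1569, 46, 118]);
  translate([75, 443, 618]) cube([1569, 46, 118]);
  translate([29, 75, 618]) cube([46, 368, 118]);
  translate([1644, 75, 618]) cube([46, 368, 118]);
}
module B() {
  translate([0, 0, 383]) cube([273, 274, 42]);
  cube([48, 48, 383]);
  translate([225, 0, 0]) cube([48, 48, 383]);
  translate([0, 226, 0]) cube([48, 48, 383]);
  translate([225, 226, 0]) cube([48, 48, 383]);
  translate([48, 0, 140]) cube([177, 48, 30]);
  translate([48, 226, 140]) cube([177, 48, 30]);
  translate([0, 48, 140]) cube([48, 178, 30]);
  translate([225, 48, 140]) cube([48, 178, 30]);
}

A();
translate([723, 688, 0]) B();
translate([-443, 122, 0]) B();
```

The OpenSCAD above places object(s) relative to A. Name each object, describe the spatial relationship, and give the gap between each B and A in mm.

A is a table. B is a stool. Two stools sit around the table at the +y, −x sides. The gap between each stool and the table is 170 mm.

Each stool's nearest face is 170 mm from the table's bounding box.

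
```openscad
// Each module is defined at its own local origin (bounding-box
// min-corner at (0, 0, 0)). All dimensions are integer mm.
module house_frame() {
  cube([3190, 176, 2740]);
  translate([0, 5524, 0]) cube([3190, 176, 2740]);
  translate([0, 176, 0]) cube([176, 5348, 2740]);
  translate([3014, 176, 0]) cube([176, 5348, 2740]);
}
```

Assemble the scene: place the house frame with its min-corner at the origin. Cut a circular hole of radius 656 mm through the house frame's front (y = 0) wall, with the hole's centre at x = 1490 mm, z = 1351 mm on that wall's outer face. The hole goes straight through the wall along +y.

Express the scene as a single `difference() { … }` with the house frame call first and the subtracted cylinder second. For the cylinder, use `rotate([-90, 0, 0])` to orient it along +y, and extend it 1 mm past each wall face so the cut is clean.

difference() {
  house_frame();
  translate([1490, -1, 1351]) rotate([-90, 0, 0]) cylinder(h = 178, r = 656);
}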